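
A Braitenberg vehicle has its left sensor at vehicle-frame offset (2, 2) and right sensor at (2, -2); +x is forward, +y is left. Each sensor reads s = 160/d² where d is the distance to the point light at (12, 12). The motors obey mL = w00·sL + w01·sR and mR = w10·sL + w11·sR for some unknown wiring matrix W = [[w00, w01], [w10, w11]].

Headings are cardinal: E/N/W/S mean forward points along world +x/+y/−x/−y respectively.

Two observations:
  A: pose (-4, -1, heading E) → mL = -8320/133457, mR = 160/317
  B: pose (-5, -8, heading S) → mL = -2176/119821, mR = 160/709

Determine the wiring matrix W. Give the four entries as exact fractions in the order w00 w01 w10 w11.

obs A: pose=(-4,-1,E) → sL=160/317, sR=160/421, mL=-8320/133457, mR=160/317
obs B: pose=(-5,-8,S) → sL=160/709, sR=32/169, mL=-2176/119821, mR=160/709
sensor matrix S = [[160/317, 160/421], [160/709, 32/169]]; det S = 156794880/15990951197
solve [mL_A; mL_B] = S·[w00; w01] and [mR_A; mR_B] = S·[w10; w11]:
  w00 = -1/2, w01 = 1/2, w10 = 1, w11 = 0

-1/2 1/2 1 0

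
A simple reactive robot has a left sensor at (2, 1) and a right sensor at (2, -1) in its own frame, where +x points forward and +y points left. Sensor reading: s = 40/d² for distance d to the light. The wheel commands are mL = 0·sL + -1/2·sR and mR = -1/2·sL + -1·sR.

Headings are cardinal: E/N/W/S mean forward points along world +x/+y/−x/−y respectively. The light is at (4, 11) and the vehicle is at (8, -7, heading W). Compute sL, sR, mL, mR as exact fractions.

8/73 40/293 -20/293 -4092/21389

left sensor world pos  = (6, -8); dL² = 365
right sensor world pos = (6, -6); dR² = 293
sL = 40/365 = 8/73
sR = 40/293 = 40/293
mL = 0·sL + -1/2·sR = -20/293
mR = -1/2·sL + -1·sR = -4092/21389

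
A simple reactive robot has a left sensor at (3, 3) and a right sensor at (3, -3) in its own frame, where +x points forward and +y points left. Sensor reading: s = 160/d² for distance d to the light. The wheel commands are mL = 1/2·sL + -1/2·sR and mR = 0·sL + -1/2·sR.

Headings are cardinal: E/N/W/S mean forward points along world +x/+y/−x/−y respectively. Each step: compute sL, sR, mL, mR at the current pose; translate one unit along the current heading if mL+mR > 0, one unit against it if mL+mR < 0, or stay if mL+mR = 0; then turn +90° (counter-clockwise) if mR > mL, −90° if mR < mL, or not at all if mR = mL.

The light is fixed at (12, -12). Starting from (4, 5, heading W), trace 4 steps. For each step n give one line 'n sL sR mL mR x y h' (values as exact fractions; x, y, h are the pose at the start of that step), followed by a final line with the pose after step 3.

0 160/317 160/521 16320/165157 -80/521 4 5 W
1 8/25 5/13 -21/650 -5/26 5 5 N
2 160/377 32/37 -3072/13949 -16/37 5 4 E
3 80/97 16/29 384/2813 -8/29 4 4 S
final 4 5 W

n=0: pose=(4,5,W); sL=160/317, sR=160/521; mL=16320/165157, mR=-80/521; mL+mR=-9040/165157 → advance -1; mR−mL=-80/317 → turn -1·90°
n=1: pose=(5,5,N); sL=8/25, sR=5/13; mL=-21/650, mR=-5/26; mL+mR=-73/325 → advance -1; mR−mL=-4/25 → turn -1·90°
n=2: pose=(5,4,E); sL=160/377, sR=32/37; mL=-3072/13949, mR=-16/37; mL+mR=-9104/13949 → advance -1; mR−mL=-80/377 → turn -1·90°
n=3: pose=(4,4,S); sL=80/97, sR=16/29; mL=384/2813, mR=-8/29; mL+mR=-392/2813 → advance -1; mR−mL=-40/97 → turn -1·90°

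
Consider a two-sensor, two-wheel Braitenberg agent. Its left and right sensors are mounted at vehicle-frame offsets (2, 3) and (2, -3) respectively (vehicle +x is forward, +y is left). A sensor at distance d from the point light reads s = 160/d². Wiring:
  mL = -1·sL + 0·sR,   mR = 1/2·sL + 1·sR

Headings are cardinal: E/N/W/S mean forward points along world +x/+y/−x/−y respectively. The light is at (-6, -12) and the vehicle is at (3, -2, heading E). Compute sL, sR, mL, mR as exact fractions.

left sensor world pos  = (5, 1); dL² = 290
right sensor world pos = (5, -5); dR² = 170
sL = 160/290 = 16/29
sR = 160/170 = 16/17
mL = -1·sL + 0·sR = -16/29
mR = 1/2·sL + 1·sR = 600/493

16/29 16/17 -16/29 600/493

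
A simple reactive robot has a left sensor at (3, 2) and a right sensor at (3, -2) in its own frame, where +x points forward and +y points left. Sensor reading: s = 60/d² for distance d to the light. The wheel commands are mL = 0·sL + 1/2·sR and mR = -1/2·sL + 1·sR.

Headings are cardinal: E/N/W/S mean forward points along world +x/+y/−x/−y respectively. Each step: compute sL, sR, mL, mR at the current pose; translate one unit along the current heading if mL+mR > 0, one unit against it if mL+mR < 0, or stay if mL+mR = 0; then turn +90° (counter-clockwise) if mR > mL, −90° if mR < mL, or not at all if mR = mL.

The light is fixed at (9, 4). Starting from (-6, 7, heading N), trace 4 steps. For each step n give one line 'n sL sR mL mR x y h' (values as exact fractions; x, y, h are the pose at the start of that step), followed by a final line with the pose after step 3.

n=0: pose=(-6,7,N); sL=12/65, sR=12/41; mL=6/41, mR=534/2665; mL+mR=924/2665 → advance +1; mR−mL=144/2665 → turn +1·90°
n=1: pose=(-6,8,W); sL=15/82, sR=1/6; mL=1/12, mR=37/492; mL+mR=13/82 → advance +1; mR−mL=-1/123 → turn -1·90°
n=2: pose=(-7,8,N); sL=60/373, sR=12/49; mL=6/49, mR=3006/18277; mL+mR=5244/18277 → advance +1; mR−mL=768/18277 → turn +1·90°
n=3: pose=(-7,9,W); sL=6/37, sR=6/41; mL=3/41, mR=99/1517; mL+mR=210/1517 → advance +1; mR−mL=-12/1517 → turn -1·90°

0 12/65 12/41 6/41 534/2665 -6 7 N
1 15/82 1/6 1/12 37/492 -6 8 W
2 60/373 12/49 6/49 3006/18277 -7 8 N
3 6/37 6/41 3/41 99/1517 -7 9 W
final -8 9 N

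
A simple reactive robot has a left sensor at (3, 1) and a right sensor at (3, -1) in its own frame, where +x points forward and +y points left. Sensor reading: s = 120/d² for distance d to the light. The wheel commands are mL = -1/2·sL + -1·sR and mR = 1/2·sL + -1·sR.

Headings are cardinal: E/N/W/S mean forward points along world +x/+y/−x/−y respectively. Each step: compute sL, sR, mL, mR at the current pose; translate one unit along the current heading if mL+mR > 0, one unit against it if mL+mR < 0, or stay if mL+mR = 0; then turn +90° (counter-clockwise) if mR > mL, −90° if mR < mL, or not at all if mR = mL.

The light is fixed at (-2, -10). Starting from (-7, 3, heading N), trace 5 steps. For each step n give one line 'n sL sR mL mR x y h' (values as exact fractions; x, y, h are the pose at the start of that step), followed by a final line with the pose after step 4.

n=0: pose=(-7,3,N); sL=30/73, sR=15/34; mL=-1605/2482, mR=-585/2482; mL+mR=-15/17 → advance -1; mR−mL=30/73 → turn +1·90°
n=1: pose=(-7,2,W); sL=24/37, sR=120/233; mL=-7236/8621, mR=-1644/8621; mL+mR=-240/233 → advance -1; mR−mL=24/37 → turn +1·90°
n=2: pose=(-6,2,S); sL=4/3, sR=60/53; mL=-286/159, mR=-74/159; mL+mR=-120/53 → advance -1; mR−mL=4/3 → turn +1·90°
n=3: pose=(-6,3,E); sL=120/197, sR=24/29; mL=-6468/5713, mR=-2988/5713; mL+mR=-48/29 → advance -1; mR−mL=120/197 → turn +1·90°
n=4: pose=(-7,3,N); sL=30/73, sR=15/34; mL=-1605/2482, mR=-585/2482; mL+mR=-15/17 → advance -1; mR−mL=30/73 → turn +1·90°

0 30/73 15/34 -1605/2482 -585/2482 -7 3 N
1 24/37 120/233 -7236/8621 -1644/8621 -7 2 W
2 4/3 60/53 -286/159 -74/159 -6 2 S
3 120/197 24/29 -6468/5713 -2988/5713 -6 3 E
4 30/73 15/34 -1605/2482 -585/2482 -7 3 N
final -7 2 W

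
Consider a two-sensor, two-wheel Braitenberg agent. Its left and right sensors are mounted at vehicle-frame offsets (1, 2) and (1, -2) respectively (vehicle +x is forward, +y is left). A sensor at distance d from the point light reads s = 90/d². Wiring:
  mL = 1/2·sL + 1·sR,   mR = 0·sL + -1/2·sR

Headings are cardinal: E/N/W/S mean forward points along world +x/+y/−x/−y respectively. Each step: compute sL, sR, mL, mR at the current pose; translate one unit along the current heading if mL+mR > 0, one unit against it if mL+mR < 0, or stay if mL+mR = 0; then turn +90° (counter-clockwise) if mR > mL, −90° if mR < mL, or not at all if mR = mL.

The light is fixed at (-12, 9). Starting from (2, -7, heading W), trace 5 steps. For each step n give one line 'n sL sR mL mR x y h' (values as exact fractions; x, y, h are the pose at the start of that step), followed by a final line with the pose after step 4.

0 90/493 18/73 12159/35989 -9/73 2 -7 W
1 45/173 1/5 571/1730 -1/10 1 -7 N
2 18/73 18/97 2187/7081 -9/97 1 -6 E
3 45/256 9/40 801/2560 -9/80 2 -6 S
4 90/493 18/73 12159/35989 -9/73 2 -7 W
final 1 -7 N

n=0: pose=(2,-7,W); sL=90/493, sR=18/73; mL=12159/35989, mR=-9/73; mL+mR=7722/35989 → advance +1; mR−mL=-16596/35989 → turn -1·90°
n=1: pose=(1,-7,N); sL=45/173, sR=1/5; mL=571/1730, mR=-1/10; mL+mR=199/865 → advance +1; mR−mL=-372/865 → turn -1·90°
n=2: pose=(1,-6,E); sL=18/73, sR=18/97; mL=2187/7081, mR=-9/97; mL+mR=1530/7081 → advance +1; mR−mL=-2844/7081 → turn -1·90°
n=3: pose=(2,-6,S); sL=45/256, sR=9/40; mL=801/2560, mR=-9/80; mL+mR=513/2560 → advance +1; mR−mL=-1089/2560 → turn -1·90°
n=4: pose=(2,-7,W); sL=90/493, sR=18/73; mL=12159/35989, mR=-9/73; mL+mR=7722/35989 → advance +1; mR−mL=-16596/35989 → turn -1·90°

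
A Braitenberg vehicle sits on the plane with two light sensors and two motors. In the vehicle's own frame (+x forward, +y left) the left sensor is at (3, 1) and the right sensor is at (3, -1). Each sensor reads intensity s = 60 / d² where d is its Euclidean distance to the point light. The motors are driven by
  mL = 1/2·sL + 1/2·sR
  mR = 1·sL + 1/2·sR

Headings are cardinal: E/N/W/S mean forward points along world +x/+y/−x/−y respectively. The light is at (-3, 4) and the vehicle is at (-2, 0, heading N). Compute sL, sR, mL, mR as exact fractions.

60 12 36 66

left sensor world pos  = (-3, 3); dL² = 1
right sensor world pos = (-1, 3); dR² = 5
sL = 60/1 = 60
sR = 60/5 = 12
mL = 1/2·sL + 1/2·sR = 36
mR = 1·sL + 1/2·sR = 66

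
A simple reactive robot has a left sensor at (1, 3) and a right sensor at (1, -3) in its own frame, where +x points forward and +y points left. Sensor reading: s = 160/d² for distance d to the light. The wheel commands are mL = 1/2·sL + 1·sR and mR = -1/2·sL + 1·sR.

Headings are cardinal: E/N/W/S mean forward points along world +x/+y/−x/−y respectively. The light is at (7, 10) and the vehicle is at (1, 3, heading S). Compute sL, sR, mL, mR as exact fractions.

160/73 32/29 4656/2117 16/2117

left sensor world pos  = (4, 2); dL² = 73
right sensor world pos = (-2, 2); dR² = 145
sL = 160/73 = 160/73
sR = 160/145 = 32/29
mL = 1/2·sL + 1·sR = 4656/2117
mR = -1/2·sL + 1·sR = 16/2117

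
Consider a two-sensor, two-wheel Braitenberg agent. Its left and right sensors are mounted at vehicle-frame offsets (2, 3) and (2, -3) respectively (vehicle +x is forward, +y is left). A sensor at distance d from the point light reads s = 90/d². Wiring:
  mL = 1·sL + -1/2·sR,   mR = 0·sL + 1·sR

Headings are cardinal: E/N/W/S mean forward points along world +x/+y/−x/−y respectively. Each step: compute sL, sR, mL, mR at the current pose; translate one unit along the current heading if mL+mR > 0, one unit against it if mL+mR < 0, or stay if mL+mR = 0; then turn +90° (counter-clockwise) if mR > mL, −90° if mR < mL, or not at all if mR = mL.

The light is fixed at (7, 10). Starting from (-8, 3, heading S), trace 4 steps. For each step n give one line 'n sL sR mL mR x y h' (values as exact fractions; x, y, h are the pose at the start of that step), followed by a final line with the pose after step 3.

0 2/5 2/9 13/45 2/9 -8 3 S
1 9/41 45/157 981/12874 45/157 -8 2 W
2 90/269 90/461 29385/124009 90/461 -9 2 S
3 5/26 1/4 7/104 1/4 -9 1 W
final -10 1 S

n=0: pose=(-8,3,S); sL=2/5, sR=2/9; mL=13/45, mR=2/9; mL+mR=23/45 → advance +1; mR−mL=-1/15 → turn -1·90°
n=1: pose=(-8,2,W); sL=9/41, sR=45/157; mL=981/12874, mR=45/157; mL+mR=4671/12874 → advance +1; mR−mL=2709/12874 → turn +1·90°
n=2: pose=(-9,2,S); sL=90/269, sR=90/461; mL=29385/124009, mR=90/461; mL+mR=53595/124009 → advance +1; mR−mL=-5175/124009 → turn -1·90°
n=3: pose=(-9,1,W); sL=5/26, sR=1/4; mL=7/104, mR=1/4; mL+mR=33/104 → advance +1; mR−mL=19/104 → turn +1·90°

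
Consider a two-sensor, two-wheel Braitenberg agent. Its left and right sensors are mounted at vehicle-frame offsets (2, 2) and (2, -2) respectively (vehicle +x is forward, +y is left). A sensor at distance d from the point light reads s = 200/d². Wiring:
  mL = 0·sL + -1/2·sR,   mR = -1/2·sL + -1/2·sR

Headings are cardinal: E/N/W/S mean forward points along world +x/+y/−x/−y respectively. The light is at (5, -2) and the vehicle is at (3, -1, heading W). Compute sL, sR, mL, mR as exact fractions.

left sensor world pos  = (1, -3); dL² = 17
right sensor world pos = (1, 1); dR² = 25
sL = 200/17 = 200/17
sR = 200/25 = 8
mL = 0·sL + -1/2·sR = -4
mR = -1/2·sL + -1/2·sR = -168/17

200/17 8 -4 -168/17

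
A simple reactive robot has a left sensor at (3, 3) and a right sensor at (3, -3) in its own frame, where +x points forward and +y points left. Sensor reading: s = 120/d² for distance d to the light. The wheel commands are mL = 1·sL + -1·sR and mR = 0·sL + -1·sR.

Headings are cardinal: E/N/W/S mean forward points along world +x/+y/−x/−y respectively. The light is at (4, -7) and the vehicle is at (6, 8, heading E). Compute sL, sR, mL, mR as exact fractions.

120/349 120/169 -21600/58981 -120/169

left sensor world pos  = (9, 11); dL² = 349
right sensor world pos = (9, 5); dR² = 169
sL = 120/349 = 120/349
sR = 120/169 = 120/169
mL = 1·sL + -1·sR = -21600/58981
mR = 0·sL + -1·sR = -120/169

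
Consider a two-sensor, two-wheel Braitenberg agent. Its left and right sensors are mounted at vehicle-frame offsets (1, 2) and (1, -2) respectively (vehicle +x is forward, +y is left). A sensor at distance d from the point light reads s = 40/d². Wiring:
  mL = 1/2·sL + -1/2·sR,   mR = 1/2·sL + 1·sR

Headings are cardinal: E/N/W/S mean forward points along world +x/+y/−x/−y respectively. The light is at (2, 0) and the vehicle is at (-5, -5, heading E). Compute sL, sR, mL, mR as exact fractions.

left sensor world pos  = (-4, -3); dL² = 45
right sensor world pos = (-4, -7); dR² = 85
sL = 40/45 = 8/9
sR = 40/85 = 8/17
mL = 1/2·sL + -1/2·sR = 32/153
mR = 1/2·sL + 1·sR = 140/153

8/9 8/17 32/153 140/153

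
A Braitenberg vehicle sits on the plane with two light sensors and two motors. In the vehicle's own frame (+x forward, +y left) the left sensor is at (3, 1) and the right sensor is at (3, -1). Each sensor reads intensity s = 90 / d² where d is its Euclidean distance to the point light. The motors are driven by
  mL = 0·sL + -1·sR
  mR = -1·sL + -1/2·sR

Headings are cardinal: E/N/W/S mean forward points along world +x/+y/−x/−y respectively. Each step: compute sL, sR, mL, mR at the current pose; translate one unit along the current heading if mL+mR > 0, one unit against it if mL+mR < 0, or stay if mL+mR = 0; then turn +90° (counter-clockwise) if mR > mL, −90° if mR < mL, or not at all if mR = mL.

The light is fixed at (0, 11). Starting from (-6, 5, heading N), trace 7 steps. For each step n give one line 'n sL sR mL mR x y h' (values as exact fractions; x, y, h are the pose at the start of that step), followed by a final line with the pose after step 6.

n=0: pose=(-6,5,N); sL=45/29, sR=45/17; mL=-45/17, mR=-2835/986; mL+mR=-5445/986 → advance -1; mR−mL=-225/986 → turn -1·90°
n=1: pose=(-6,4,E); sL=2, sR=90/73; mL=-90/73, mR=-191/73; mL+mR=-281/73 → advance -1; mR−mL=-101/73 → turn -1·90°
n=2: pose=(-7,4,S); sL=45/68, sR=45/82; mL=-45/82, mR=-1305/1394; mL+mR=-1035/697 → advance -1; mR−mL=-270/697 → turn -1·90°
n=3: pose=(-7,5,W); sL=90/149, sR=18/25; mL=-18/25, mR=-3591/3725; mL+mR=-6273/3725 → advance -1; mR−mL=-909/3725 → turn -1·90°
n=4: pose=(-6,5,N); sL=45/29, sR=45/17; mL=-45/17, mR=-2835/986; mL+mR=-5445/986 → advance -1; mR−mL=-225/986 → turn -1·90°
n=5: pose=(-6,4,E); sL=2, sR=90/73; mL=-90/73, mR=-191/73; mL+mR=-281/73 → advance -1; mR−mL=-101/73 → turn -1·90°
n=6: pose=(-7,4,S); sL=45/68, sR=45/82; mL=-45/82, mR=-1305/1394; mL+mR=-1035/697 → advance -1; mR−mL=-270/697 → turn -1·90°

0 45/29 45/17 -45/17 -2835/986 -6 5 N
1 2 90/73 -90/73 -191/73 -6 4 E
2 45/68 45/82 -45/82 -1305/1394 -7 4 S
3 90/149 18/25 -18/25 -3591/3725 -7 5 W
4 45/29 45/17 -45/17 -2835/986 -6 5 N
5 2 90/73 -90/73 -191/73 -6 4 E
6 45/68 45/82 -45/82 -1305/1394 -7 4 S
final -7 5 W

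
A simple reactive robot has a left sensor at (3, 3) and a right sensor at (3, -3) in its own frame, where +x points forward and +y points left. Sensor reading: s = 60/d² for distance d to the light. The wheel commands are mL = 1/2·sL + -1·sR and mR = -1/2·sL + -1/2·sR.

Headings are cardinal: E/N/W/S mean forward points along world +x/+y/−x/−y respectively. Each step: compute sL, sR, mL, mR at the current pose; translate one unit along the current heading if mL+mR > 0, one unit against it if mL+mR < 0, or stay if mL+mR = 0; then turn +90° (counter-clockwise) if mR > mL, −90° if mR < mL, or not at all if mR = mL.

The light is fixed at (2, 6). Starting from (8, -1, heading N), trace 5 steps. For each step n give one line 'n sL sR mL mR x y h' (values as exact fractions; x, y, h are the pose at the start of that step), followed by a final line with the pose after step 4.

0 12/5 60/97 282/485 -732/485 8 -1 N
1 30/53 30/101 -75/5353 -2310/5353 8 -2 E
2 12/37 12/25 -294/925 -372/925 7 -2 S
3 15/26 3 -141/52 -93/52 7 -1 W
4 60/181 60/109 -7590/19729 -8700/19729 8 -1 S
final 8 0 W

n=0: pose=(8,-1,N); sL=12/5, sR=60/97; mL=282/485, mR=-732/485; mL+mR=-90/97 → advance -1; mR−mL=-1014/485 → turn -1·90°
n=1: pose=(8,-2,E); sL=30/53, sR=30/101; mL=-75/5353, mR=-2310/5353; mL+mR=-45/101 → advance -1; mR−mL=-2235/5353 → turn -1·90°
n=2: pose=(7,-2,S); sL=12/37, sR=12/25; mL=-294/925, mR=-372/925; mL+mR=-18/25 → advance -1; mR−mL=-78/925 → turn -1·90°
n=3: pose=(7,-1,W); sL=15/26, sR=3; mL=-141/52, mR=-93/52; mL+mR=-9/2 → advance -1; mR−mL=12/13 → turn +1·90°
n=4: pose=(8,-1,S); sL=60/181, sR=60/109; mL=-7590/19729, mR=-8700/19729; mL+mR=-90/109 → advance -1; mR−mL=-1110/19729 → turn -1·90°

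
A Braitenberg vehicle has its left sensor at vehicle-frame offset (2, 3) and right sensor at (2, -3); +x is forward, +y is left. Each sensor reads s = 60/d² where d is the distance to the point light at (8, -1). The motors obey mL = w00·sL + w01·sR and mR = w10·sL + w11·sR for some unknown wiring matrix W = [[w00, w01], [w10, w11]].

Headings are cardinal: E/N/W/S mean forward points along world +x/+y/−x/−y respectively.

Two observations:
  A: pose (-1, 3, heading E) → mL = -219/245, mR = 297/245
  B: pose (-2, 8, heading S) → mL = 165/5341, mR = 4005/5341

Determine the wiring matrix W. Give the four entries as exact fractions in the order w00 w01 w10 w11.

1/2 -1 1 1/2

obs A: pose=(-1,3,E) → sL=30/49, sR=6/5, mL=-219/245, mR=297/245
obs B: pose=(-2,8,S) → sL=30/49, sR=30/109, mL=165/5341, mR=4005/5341
sensor matrix S = [[30/49, 6/5], [30/49, 30/109]]; det S = -432/763
solve [mL_A; mL_B] = S·[w00; w01] and [mR_A; mR_B] = S·[w10; w11]:
  w00 = 1/2, w01 = -1, w10 = 1, w11 = 1/2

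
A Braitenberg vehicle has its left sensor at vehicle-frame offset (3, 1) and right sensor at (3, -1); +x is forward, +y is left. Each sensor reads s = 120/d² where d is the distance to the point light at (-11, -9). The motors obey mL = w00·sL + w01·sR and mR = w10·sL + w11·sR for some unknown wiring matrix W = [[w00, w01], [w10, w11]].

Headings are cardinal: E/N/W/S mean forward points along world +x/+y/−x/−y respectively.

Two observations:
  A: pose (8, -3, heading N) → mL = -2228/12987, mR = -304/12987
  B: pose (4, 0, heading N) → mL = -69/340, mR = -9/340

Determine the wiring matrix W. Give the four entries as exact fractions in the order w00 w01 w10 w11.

-1 1/2 -1/2 1/2

obs A: pose=(8,-3,N) → sL=8/27, sR=120/481, mL=-2228/12987, mR=-304/12987
obs B: pose=(4,0,N) → sL=6/17, sR=3/10, mL=-69/340, mR=-9/340
sensor matrix S = [[8/27, 120/481], [6/17, 3/10]]; det S = 308/367965
solve [mL_A; mL_B] = S·[w00; w01] and [mR_A; mR_B] = S·[w10; w11]:
  w00 = -1, w01 = 1/2, w10 = -1/2, w11 = 1/2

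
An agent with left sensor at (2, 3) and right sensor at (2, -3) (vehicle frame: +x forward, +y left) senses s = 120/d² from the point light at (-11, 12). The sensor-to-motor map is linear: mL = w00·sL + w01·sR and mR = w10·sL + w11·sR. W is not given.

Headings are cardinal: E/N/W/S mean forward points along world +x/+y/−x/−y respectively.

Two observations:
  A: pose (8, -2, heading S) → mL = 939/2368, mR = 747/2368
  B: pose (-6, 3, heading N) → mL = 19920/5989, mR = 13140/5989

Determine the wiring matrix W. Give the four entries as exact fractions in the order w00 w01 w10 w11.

obs A: pose=(8,-2,S) → sL=6/37, sR=15/64, mL=939/2368, mR=747/2368
obs B: pose=(-6,3,N) → sL=120/53, sR=120/113, mL=19920/5989, mR=13140/5989
sensor matrix S = [[6/37, 15/64], [120/53, 120/113]]; det S = -635445/1772744
solve [mL_A; mL_B] = S·[w00; w01] and [mR_A; mR_B] = S·[w10; w11]:
  w00 = 1, w01 = 1, w10 = 1/2, w11 = 1

1 1 1/2 1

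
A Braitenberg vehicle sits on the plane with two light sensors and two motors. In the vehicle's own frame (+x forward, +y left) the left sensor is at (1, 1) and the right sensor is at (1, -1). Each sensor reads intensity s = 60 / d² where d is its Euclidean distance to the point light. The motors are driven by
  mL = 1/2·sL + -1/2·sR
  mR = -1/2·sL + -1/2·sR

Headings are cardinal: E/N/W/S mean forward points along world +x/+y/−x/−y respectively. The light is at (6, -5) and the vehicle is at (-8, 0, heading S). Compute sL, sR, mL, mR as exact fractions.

left sensor world pos  = (-7, -1); dL² = 185
right sensor world pos = (-9, -1); dR² = 241
sL = 60/185 = 12/37
sR = 60/241 = 60/241
mL = 1/2·sL + -1/2·sR = 336/8917
mR = -1/2·sL + -1/2·sR = -2556/8917

12/37 60/241 336/8917 -2556/8917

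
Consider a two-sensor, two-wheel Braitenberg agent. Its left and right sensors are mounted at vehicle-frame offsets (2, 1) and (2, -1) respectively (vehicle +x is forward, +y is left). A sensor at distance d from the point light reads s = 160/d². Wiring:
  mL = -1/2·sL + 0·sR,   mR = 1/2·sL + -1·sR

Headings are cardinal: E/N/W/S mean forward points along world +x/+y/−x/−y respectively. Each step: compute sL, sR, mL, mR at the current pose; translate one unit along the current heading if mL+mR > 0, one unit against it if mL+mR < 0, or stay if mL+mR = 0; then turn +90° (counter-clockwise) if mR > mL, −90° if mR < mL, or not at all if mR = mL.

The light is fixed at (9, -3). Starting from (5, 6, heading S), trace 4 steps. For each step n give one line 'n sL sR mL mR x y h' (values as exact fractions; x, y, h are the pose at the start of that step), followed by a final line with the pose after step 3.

n=0: pose=(5,6,S); sL=80/29, sR=80/37; mL=-40/29, mR=-840/1073; mL+mR=-80/37 → advance -1; mR−mL=640/1073 → turn +1·90°
n=1: pose=(5,7,E); sL=32/25, sR=32/17; mL=-16/25, mR=-528/425; mL+mR=-32/17 → advance -1; mR−mL=-256/425 → turn -1·90°
n=2: pose=(4,7,S); sL=2, sR=8/5; mL=-1, mR=-3/5; mL+mR=-8/5 → advance -1; mR−mL=2/5 → turn +1·90°
n=3: pose=(4,8,E); sL=160/153, sR=160/109; mL=-80/153, mR=-15760/16677; mL+mR=-160/109 → advance -1; mR−mL=-7040/16677 → turn -1·90°

0 80/29 80/37 -40/29 -840/1073 5 6 S
1 32/25 32/17 -16/25 -528/425 5 7 E
2 2 8/5 -1 -3/5 4 7 S
3 160/153 160/109 -80/153 -15760/16677 4 8 E
final 3 8 S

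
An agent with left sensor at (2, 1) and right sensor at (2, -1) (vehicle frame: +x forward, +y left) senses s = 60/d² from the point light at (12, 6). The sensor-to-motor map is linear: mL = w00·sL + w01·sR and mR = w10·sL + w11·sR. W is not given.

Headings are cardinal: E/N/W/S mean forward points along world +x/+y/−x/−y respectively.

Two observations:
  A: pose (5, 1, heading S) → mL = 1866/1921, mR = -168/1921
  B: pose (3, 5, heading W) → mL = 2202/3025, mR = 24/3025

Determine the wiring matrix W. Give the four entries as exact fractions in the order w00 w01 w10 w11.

obs A: pose=(5,1,S) → sL=12/17, sR=60/113, mL=1866/1921, mR=-168/1921
obs B: pose=(3,5,W) → sL=12/25, sR=60/121, mL=2202/3025, mR=24/3025
sensor matrix S = [[12/17, 60/113], [12/25, 60/121]]; det S = 110592/1162205
solve [mL_A; mL_B] = S·[w00; w01] and [mR_A; mR_B] = S·[w10; w11]:
  w00 = 1, w01 = 1/2, w10 = -1/2, w11 = 1/2

1 1/2 -1/2 1/2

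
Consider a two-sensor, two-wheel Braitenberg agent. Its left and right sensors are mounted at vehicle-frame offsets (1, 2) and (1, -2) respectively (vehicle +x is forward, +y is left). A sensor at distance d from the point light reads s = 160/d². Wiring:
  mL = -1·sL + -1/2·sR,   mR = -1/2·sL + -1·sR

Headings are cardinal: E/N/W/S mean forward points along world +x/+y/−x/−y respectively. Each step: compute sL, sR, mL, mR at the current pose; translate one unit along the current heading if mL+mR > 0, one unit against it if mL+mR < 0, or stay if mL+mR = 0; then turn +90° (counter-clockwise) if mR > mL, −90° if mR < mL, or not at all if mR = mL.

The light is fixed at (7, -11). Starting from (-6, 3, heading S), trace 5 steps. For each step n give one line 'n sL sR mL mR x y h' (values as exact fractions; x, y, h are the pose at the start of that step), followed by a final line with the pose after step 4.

n=0: pose=(-6,3,S); sL=16/29, sR=80/197; mL=-4312/5713, mR=-3896/5713; mL+mR=-8208/5713 → advance -1; mR−mL=416/5713 → turn +1·90°
n=1: pose=(-6,4,E); sL=160/433, sR=160/313; mL=-84720/135529, mR=-94320/135529; mL+mR=-179040/135529 → advance -1; mR−mL=-9600/135529 → turn -1·90°
n=2: pose=(-7,4,S); sL=8/17, sR=40/113; mL=-1244/1921, mR=-1132/1921; mL+mR=-2376/1921 → advance -1; mR−mL=112/1921 → turn +1·90°
n=3: pose=(-7,5,E); sL=160/493, sR=32/73; mL=-19568/35989, mR=-21616/35989; mL+mR=-41184/35989 → advance -1; mR−mL=-2048/35989 → turn -1·90°
n=4: pose=(-8,5,S); sL=80/197, sR=80/257; mL=-28440/50629, mR=-26040/50629; mL+mR=-54480/50629 → advance -1; mR−mL=2400/50629 → turn +1·90°

0 16/29 80/197 -4312/5713 -3896/5713 -6 3 S
1 160/433 160/313 -84720/135529 -94320/135529 -6 4 E
2 8/17 40/113 -1244/1921 -1132/1921 -7 4 S
3 160/493 32/73 -19568/35989 -21616/35989 -7 5 E
4 80/197 80/257 -28440/50629 -26040/50629 -8 5 S
final -8 6 E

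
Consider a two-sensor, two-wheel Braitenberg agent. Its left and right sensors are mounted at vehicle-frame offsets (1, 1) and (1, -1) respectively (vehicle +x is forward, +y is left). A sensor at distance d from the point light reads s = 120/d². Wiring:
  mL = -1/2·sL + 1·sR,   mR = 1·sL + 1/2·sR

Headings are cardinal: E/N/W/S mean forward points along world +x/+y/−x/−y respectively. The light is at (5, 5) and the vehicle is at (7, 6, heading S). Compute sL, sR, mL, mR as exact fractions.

left sensor world pos  = (8, 5); dL² = 9
right sensor world pos = (6, 5); dR² = 1
sL = 120/9 = 40/3
sR = 120/1 = 120
mL = -1/2·sL + 1·sR = 340/3
mR = 1·sL + 1/2·sR = 220/3

40/3 120 340/3 220/3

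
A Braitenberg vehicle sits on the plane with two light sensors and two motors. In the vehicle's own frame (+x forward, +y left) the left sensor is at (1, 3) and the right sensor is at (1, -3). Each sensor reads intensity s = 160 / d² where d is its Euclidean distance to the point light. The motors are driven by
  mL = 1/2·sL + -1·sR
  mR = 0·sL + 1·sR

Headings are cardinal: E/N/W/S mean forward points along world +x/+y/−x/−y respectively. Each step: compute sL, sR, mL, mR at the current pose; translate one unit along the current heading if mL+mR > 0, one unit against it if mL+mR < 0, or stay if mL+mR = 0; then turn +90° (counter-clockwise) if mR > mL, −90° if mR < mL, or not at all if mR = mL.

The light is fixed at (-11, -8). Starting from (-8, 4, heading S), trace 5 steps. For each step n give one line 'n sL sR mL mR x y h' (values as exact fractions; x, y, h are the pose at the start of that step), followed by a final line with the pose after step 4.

n=0: pose=(-8,4,S); sL=160/157, sR=160/121; mL=-15440/18997, mR=160/121; mL+mR=80/157 → advance +1; mR−mL=40560/18997 → turn +1·90°
n=1: pose=(-8,3,E); sL=40/53, sR=2; mL=-86/53, mR=2; mL+mR=20/53 → advance +1; mR−mL=192/53 → turn +1·90°
n=2: pose=(-7,3,N); sL=32/29, sR=160/193; mL=-1552/5597, mR=160/193; mL+mR=16/29 → advance +1; mR−mL=6192/5597 → turn +1·90°
n=3: pose=(-7,4,W); sL=16/9, sR=80/117; mL=8/39, mR=80/117; mL+mR=8/9 → advance +1; mR−mL=56/117 → turn +1·90°
n=4: pose=(-8,4,S); sL=160/157, sR=160/121; mL=-15440/18997, mR=160/121; mL+mR=80/157 → advance +1; mR−mL=40560/18997 → turn +1·90°

0 160/157 160/121 -15440/18997 160/121 -8 4 S
1 40/53 2 -86/53 2 -8 3 E
2 32/29 160/193 -1552/5597 160/193 -7 3 N
3 16/9 80/117 8/39 80/117 -7 4 W
4 160/157 160/121 -15440/18997 160/121 -8 4 S
final -8 3 E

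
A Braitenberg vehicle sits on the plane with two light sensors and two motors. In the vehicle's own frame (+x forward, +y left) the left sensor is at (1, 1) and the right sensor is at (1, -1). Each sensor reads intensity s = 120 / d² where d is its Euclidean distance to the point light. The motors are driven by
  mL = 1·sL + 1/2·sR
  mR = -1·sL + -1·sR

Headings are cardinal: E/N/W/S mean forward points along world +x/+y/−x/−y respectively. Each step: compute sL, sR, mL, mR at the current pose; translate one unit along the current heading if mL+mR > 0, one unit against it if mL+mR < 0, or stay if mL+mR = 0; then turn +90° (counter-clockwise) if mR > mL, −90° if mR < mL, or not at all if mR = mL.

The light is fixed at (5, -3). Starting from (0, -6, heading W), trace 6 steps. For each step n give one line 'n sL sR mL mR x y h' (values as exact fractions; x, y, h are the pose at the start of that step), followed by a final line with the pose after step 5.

0 30/13 3 99/26 -69/13 0 -6 W
1 120/29 120/13 3300/377 -5040/377 1 -6 N
2 20/3 60/17 430/51 -520/51 1 -7 E
3 120/41 120/61 9780/2501 -12240/2501 0 -7 S
4 30/13 3 99/26 -69/13 0 -6 W
5 120/29 120/13 3300/377 -5040/377 1 -6 N
final 1 -7 E

n=0: pose=(0,-6,W); sL=30/13, sR=3; mL=99/26, mR=-69/13; mL+mR=-3/2 → advance -1; mR−mL=-237/26 → turn -1·90°
n=1: pose=(1,-6,N); sL=120/29, sR=120/13; mL=3300/377, mR=-5040/377; mL+mR=-60/13 → advance -1; mR−mL=-8340/377 → turn -1·90°
n=2: pose=(1,-7,E); sL=20/3, sR=60/17; mL=430/51, mR=-520/51; mL+mR=-30/17 → advance -1; mR−mL=-950/51 → turn -1·90°
n=3: pose=(0,-7,S); sL=120/41, sR=120/61; mL=9780/2501, mR=-12240/2501; mL+mR=-60/61 → advance -1; mR−mL=-22020/2501 → turn -1·90°
n=4: pose=(0,-6,W); sL=30/13, sR=3; mL=99/26, mR=-69/13; mL+mR=-3/2 → advance -1; mR−mL=-237/26 → turn -1·90°
n=5: pose=(1,-6,N); sL=120/29, sR=120/13; mL=3300/377, mR=-5040/377; mL+mR=-60/13 → advance -1; mR−mL=-8340/377 → turn -1·90°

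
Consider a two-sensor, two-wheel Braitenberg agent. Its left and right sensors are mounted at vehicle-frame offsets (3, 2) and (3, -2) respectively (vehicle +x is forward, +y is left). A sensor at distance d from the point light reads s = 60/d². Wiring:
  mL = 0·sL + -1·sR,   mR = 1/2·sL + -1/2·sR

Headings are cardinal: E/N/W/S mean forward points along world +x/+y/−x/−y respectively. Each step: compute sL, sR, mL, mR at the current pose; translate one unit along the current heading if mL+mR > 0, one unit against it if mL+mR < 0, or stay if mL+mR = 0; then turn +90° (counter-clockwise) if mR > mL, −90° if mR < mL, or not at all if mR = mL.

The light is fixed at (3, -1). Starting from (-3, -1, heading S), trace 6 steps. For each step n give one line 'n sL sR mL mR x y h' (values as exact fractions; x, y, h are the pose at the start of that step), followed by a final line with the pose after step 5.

n=0: pose=(-3,-1,S); sL=12/5, sR=60/73; mL=-60/73, mR=288/365; mL+mR=-12/365 → advance -1; mR−mL=588/365 → turn +1·90°
n=1: pose=(-3,0,E); sL=10/3, sR=6; mL=-6, mR=-4/3; mL+mR=-22/3 → advance -1; mR−mL=14/3 → turn +1·90°
n=2: pose=(-4,0,N); sL=60/97, sR=60/41; mL=-60/41, mR=-1680/3977; mL+mR=-7500/3977 → advance -1; mR−mL=4140/3977 → turn +1·90°
n=3: pose=(-4,-1,W); sL=15/26, sR=15/26; mL=-15/26, mR=0; mL+mR=-15/26 → advance -1; mR−mL=15/26 → turn +1·90°
n=4: pose=(-3,-1,S); sL=12/5, sR=60/73; mL=-60/73, mR=288/365; mL+mR=-12/365 → advance -1; mR−mL=588/365 → turn +1·90°
n=5: pose=(-3,0,E); sL=10/3, sR=6; mL=-6, mR=-4/3; mL+mR=-22/3 → advance -1; mR−mL=14/3 → turn +1·90°

0 12/5 60/73 -60/73 288/365 -3 -1 S
1 10/3 6 -6 -4/3 -3 0 E
2 60/97 60/41 -60/41 -1680/3977 -4 0 N
3 15/26 15/26 -15/26 0 -4 -1 W
4 12/5 60/73 -60/73 288/365 -3 -1 S
5 10/3 6 -6 -4/3 -3 0 E
final -4 0 N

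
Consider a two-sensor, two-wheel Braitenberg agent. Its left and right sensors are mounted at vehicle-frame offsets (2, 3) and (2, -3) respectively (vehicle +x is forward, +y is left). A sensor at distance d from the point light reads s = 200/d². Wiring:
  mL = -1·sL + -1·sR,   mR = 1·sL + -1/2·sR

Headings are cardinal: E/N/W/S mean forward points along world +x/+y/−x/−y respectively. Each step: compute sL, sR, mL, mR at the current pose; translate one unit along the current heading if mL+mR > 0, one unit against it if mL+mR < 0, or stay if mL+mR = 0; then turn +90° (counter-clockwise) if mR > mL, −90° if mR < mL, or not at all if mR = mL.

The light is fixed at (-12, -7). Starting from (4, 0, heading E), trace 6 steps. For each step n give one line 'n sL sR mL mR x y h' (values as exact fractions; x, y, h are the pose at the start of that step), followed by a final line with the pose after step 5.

0 25/53 10/17 -955/901 160/901 4 0 E
1 8/9 40/81 -112/81 52/81 3 0 N
2 100/89 4/5 -856/445 322/445 3 -1 W
3 200/377 40/37 -22480/13949 -140/13949 4 -1 S
4 25/53 10/17 -955/901 160/901 4 0 E
5 8/9 40/81 -112/81 52/81 3 0 N
final 3 -1 W

n=0: pose=(4,0,E); sL=25/53, sR=10/17; mL=-955/901, mR=160/901; mL+mR=-15/17 → advance -1; mR−mL=1115/901 → turn +1·90°
n=1: pose=(3,0,N); sL=8/9, sR=40/81; mL=-112/81, mR=52/81; mL+mR=-20/27 → advance -1; mR−mL=164/81 → turn +1·90°
n=2: pose=(3,-1,W); sL=100/89, sR=4/5; mL=-856/445, mR=322/445; mL+mR=-6/5 → advance -1; mR−mL=1178/445 → turn +1·90°
n=3: pose=(4,-1,S); sL=200/377, sR=40/37; mL=-22480/13949, mR=-140/13949; mL+mR=-60/37 → advance -1; mR−mL=22340/13949 → turn +1·90°
n=4: pose=(4,0,E); sL=25/53, sR=10/17; mL=-955/901, mR=160/901; mL+mR=-15/17 → advance -1; mR−mL=1115/901 → turn +1·90°
n=5: pose=(3,0,N); sL=8/9, sR=40/81; mL=-112/81, mR=52/81; mL+mR=-20/27 → advance -1; mR−mL=164/81 → turn +1·90°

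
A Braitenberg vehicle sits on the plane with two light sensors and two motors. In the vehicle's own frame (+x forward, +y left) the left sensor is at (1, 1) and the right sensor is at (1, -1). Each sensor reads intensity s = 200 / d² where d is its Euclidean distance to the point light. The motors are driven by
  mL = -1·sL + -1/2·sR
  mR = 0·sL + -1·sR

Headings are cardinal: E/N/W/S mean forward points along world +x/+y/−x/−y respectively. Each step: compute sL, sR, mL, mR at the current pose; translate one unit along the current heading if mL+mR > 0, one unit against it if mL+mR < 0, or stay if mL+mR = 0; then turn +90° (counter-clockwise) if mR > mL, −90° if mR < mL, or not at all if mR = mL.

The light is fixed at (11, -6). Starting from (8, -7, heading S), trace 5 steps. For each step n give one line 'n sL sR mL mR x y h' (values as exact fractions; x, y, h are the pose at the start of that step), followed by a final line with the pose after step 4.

n=0: pose=(8,-7,S); sL=25, sR=10; mL=-30, mR=-10; mL+mR=-40 → advance -1; mR−mL=20 → turn +1·90°
n=1: pose=(8,-6,E); sL=40, sR=40; mL=-60, mR=-40; mL+mR=-100 → advance -1; mR−mL=20 → turn +1·90°
n=2: pose=(7,-6,N); sL=100/13, sR=20; mL=-230/13, mR=-20; mL+mR=-490/13 → advance -1; mR−mL=-30/13 → turn -1·90°
n=3: pose=(7,-7,E); sL=200/9, sR=200/13; mL=-3500/117, mR=-200/13; mL+mR=-5300/117 → advance -1; mR−mL=1700/117 → turn +1·90°
n=4: pose=(6,-7,N); sL=50/9, sR=25/2; mL=-425/36, mR=-25/2; mL+mR=-875/36 → advance -1; mR−mL=-25/36 → turn -1·90°

0 25 10 -30 -10 8 -7 S
1 40 40 -60 -40 8 -6 E
2 100/13 20 -230/13 -20 7 -6 N
3 200/9 200/13 -3500/117 -200/13 7 -7 E
4 50/9 25/2 -425/36 -25/2 6 -7 N
final 6 -8 E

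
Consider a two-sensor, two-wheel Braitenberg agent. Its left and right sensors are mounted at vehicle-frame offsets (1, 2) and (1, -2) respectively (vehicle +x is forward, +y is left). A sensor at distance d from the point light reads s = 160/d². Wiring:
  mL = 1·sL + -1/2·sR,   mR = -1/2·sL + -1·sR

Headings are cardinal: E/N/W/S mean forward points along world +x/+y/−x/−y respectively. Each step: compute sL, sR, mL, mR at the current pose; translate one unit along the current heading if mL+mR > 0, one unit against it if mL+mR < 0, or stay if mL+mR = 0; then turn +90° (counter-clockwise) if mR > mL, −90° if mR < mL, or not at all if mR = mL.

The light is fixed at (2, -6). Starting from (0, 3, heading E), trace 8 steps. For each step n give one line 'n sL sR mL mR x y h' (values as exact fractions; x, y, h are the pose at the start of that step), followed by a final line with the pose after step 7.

n=0: pose=(0,3,E); sL=80/61, sR=16/5; mL=-88/305, mR=-1176/305; mL+mR=-1264/305 → advance -1; mR−mL=-1088/305 → turn -1·90°
n=1: pose=(-1,3,S); sL=32/13, sR=160/89; mL=1808/1157, mR=-3504/1157; mL+mR=-1696/1157 → advance -1; mR−mL=-5312/1157 → turn -1·90°
n=2: pose=(-1,4,W); sL=2, sR=1; mL=3/2, mR=-2; mL+mR=-1/2 → advance -1; mR−mL=-7/2 → turn -1·90°
n=3: pose=(0,4,N); sL=160/137, sR=160/121; mL=8400/16577, mR=-31600/16577; mL+mR=-23200/16577 → advance -1; mR−mL=-40000/16577 → turn -1·90°
n=4: pose=(0,3,E); sL=80/61, sR=16/5; mL=-88/305, mR=-1176/305; mL+mR=-1264/305 → advance -1; mR−mL=-1088/305 → turn -1·90°
n=5: pose=(-1,3,S); sL=32/13, sR=160/89; mL=1808/1157, mR=-3504/1157; mL+mR=-1696/1157 → advance -1; mR−mL=-5312/1157 → turn -1·90°
n=6: pose=(-1,4,W); sL=2, sR=1; mL=3/2, mR=-2; mL+mR=-1/2 → advance -1; mR−mL=-7/2 → turn -1·90°
n=7: pose=(0,4,N); sL=160/137, sR=160/121; mL=8400/16577, mR=-31600/16577; mL+mR=-23200/16577 → advance -1; mR−mL=-40000/16577 → turn -1·90°

0 80/61 16/5 -88/305 -1176/305 0 3 E
1 32/13 160/89 1808/1157 -3504/1157 -1 3 S
2 2 1 3/2 -2 -1 4 W
3 160/137 160/121 8400/16577 -31600/16577 0 4 N
4 80/61 16/5 -88/305 -1176/305 0 3 E
5 32/13 160/89 1808/1157 -3504/1157 -1 3 S
6 2 1 3/2 -2 -1 4 W
7 160/137 160/121 8400/16577 -31600/16577 0 4 N
final 0 3 E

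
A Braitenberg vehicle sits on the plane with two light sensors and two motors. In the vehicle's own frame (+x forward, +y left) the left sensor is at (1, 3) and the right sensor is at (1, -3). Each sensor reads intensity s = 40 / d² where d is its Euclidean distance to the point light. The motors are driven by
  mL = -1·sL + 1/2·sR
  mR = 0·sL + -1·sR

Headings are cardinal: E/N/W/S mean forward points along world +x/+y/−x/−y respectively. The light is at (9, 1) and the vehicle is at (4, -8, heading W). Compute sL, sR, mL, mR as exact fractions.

2/9 5/9 1/18 -5/9

left sensor world pos  = (3, -11); dL² = 180
right sensor world pos = (3, -5); dR² = 72
sL = 40/180 = 2/9
sR = 40/72 = 5/9
mL = -1·sL + 1/2·sR = 1/18
mR = 0·sL + -1·sR = -5/9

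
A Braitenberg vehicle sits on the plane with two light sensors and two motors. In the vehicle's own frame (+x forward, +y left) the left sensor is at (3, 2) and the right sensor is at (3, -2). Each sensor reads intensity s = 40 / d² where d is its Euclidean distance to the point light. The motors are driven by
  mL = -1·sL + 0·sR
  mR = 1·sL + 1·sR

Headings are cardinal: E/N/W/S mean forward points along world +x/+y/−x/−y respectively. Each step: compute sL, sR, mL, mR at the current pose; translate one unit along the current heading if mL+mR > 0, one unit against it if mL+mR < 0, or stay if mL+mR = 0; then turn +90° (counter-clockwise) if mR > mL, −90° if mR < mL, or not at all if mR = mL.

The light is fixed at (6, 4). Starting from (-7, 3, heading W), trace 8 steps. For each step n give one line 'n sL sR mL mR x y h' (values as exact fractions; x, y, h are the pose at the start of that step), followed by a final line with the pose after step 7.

0 8/53 40/257 -8/53 4176/13621 -7 3 W
1 1/4 5/34 -1/4 27/68 -8 3 S
2 40/121 40/137 -40/121 10320/16577 -8 2 E
3 20/113 20/61 -20/113 3480/6893 -7 2 N
4 8/53 40/257 -8/53 4176/13621 -7 3 W
5 1/4 5/34 -1/4 27/68 -8 3 S
6 40/121 40/137 -40/121 10320/16577 -8 2 E
7 20/113 20/61 -20/113 3480/6893 -7 2 N
final -7 3 W

n=0: pose=(-7,3,W); sL=8/53, sR=40/257; mL=-8/53, mR=4176/13621; mL+mR=40/257 → advance +1; mR−mL=6232/13621 → turn +1·90°
n=1: pose=(-8,3,S); sL=1/4, sR=5/34; mL=-1/4, mR=27/68; mL+mR=5/34 → advance +1; mR−mL=11/17 → turn +1·90°
n=2: pose=(-8,2,E); sL=40/121, sR=40/137; mL=-40/121, mR=10320/16577; mL+mR=40/137 → advance +1; mR−mL=15800/16577 → turn +1·90°
n=3: pose=(-7,2,N); sL=20/113, sR=20/61; mL=-20/113, mR=3480/6893; mL+mR=20/61 → advance +1; mR−mL=4700/6893 → turn +1·90°
n=4: pose=(-7,3,W); sL=8/53, sR=40/257; mL=-8/53, mR=4176/13621; mL+mR=40/257 → advance +1; mR−mL=6232/13621 → turn +1·90°
n=5: pose=(-8,3,S); sL=1/4, sR=5/34; mL=-1/4, mR=27/68; mL+mR=5/34 → advance +1; mR−mL=11/17 → turn +1·90°
n=6: pose=(-8,2,E); sL=40/121, sR=40/137; mL=-40/121, mR=10320/16577; mL+mR=40/137 → advance +1; mR−mL=15800/16577 → turn +1·90°
n=7: pose=(-7,2,N); sL=20/113, sR=20/61; mL=-20/113, mR=3480/6893; mL+mR=20/61 → advance +1; mR−mL=4700/6893 → turn +1·90°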